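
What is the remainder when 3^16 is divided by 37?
By repeated squaring (mod 37): 3^{1}≡3, 3^{2}≡9, 3^{4}≡7, 3^{8}≡12, 3^{16}≡33. So 3^{16} ≡ 33 (mod 37)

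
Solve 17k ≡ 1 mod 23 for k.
Since 23 is prime, by Fermat 17^(-1) ≡ 17^{21} ≡ 19 mod 23. Verify: 17 × 19 = 323 ≡ 1 mod 23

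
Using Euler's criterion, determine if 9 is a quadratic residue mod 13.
By Euler's criterion: 9^{6} ≡ 1 mod 13. Since this equals 1, 9 is a QR.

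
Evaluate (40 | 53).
(40/53) = 40^{26} mod 53 = 1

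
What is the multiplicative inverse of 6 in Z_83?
Since 83 is prime, by Fermat 6^(-1) ≡ 6^{81} ≡ 14 (mod 83). Verify: 6 × 14 = 84 ≡ 1 (mod 83)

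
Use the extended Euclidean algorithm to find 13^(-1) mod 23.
Extended GCD: 13(-7) + 23(4) = 1. So 13^(-1) ≡ -7 ≡ 16 mod 23. Verify: 13 × 16 = 208 ≡ 1 mod 23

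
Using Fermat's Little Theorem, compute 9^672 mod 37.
By Fermat: 9^{36} ≡ 1 mod 37. 672 ≡ 24 mod 36. So 9^{672} ≡ 9^{24} ≡ 10 mod 37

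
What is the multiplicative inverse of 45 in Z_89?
Since 89 is prime, by Fermat 45^(-1) ≡ 45^{87} ≡ 2 mod 89. Verify: 45 × 2 = 90 ≡ 1 mod 89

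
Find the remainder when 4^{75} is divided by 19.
By Fermat: 4^{18} ≡ 1 mod 19. 75 = 4×18 + 3. So 4^{75} ≡ 4^{3} ≡ 7 mod 19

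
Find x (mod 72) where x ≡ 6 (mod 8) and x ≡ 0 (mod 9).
M = 8 × 9 = 72. M₁ = 9, y₁ ≡ 1 (mod 8). M₂ = 8, y₂ ≡ 8 (mod 9). x = 6×9×1 + 0×8×8 ≡ 54 (mod 72)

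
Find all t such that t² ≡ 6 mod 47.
The square roots of 6 mod 47 are 37 and 10. Verify: 37² = 1369 ≡ 6 mod 47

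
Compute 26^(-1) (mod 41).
Since 41 is prime, by Fermat 26^(-1) ≡ 26^{39} ≡ 30 (mod 41). Verify: 26 × 30 = 780 ≡ 1 (mod 41)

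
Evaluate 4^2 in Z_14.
4^{2} = 16 ≡ 2 mod 14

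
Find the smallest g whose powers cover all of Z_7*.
g = 3. For each prime q|6: 3^{3}≡6, 3^{2}≡2, none ≡ 1, so ord_7(3) = 6 and 3 is a primitive root.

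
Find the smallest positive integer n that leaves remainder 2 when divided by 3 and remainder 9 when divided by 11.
M = 3 × 11 = 33. M₁ = 11, y₁ ≡ 2 (mod 3). M₂ = 3, y₂ ≡ 4 (mod 11). n = 2×11×2 + 9×3×4 ≡ 20 (mod 33)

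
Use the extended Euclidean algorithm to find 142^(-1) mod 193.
Extended GCD: 142(-53) + 193(39) = 1. So 142^(-1) ≡ -53 ≡ 140 (mod 193). Verify: 142 × 140 = 19880 ≡ 1 (mod 193)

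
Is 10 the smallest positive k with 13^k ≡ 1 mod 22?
Powers of 13 mod 22: 13^1≡13, 13^2≡15, 13^3≡19, 13^4≡5, 13^5≡21, 13^6≡9, 13^7≡7, 13^8≡3, 13^9≡17, 13^10≡1. First k with 13^k≡1 is k=10. Yes, ord_22(13) = 10.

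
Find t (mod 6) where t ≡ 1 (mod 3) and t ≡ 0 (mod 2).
M = 3 × 2 = 6. M₁ = 2, y₁ ≡ 2 (mod 3). M₂ = 3, y₂ ≡ 1 (mod 2). t = 1×2×2 + 0×3×1 ≡ 4 (mod 6)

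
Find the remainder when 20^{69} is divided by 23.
By Fermat: 20^{22} ≡ 1 (mod 23). 69 = 3×22 + 3. So 20^{69} ≡ 20^{3} ≡ 19 (mod 23)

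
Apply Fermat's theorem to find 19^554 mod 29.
By Fermat: 19^{28} ≡ 1 mod 29. 554 ≡ 22 mod 28. So 19^{554} ≡ 19^{22} ≡ 4 mod 29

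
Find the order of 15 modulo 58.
Powers of 15 mod 58: 15^1≡15, 15^2≡51, 15^3≡11, 15^4≡49, 15^5≡39, 15^6≡5, 15^7≡17, 15^8≡23, 15^9≡55, 15^10≡13, 15^11≡21, 15^12≡25, 15^13≡27, 15^14≡57, 15^15≡43, 15^16≡7, 15^17≡47, 15^18≡9, 15^19≡19, 15^20≡53, 15^21≡41, 15^22≡35, 15^23≡3, 15^24≡45, 15^25≡37, 15^26≡33, 15^27≡31, 15^28≡1. So the order of 15 is 28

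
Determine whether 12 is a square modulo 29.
By Euler's criterion: 12^{14} ≡ 28 (mod 29). Since this equals -1 (≡ 28), 12 is not a QR.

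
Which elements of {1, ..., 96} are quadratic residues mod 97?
Squares in Z_97*: {1, 2, 3, 4, 6, 8, 9, 11, 12, 16, 18, 22, 24, 25, 27, 31, 32, 33, 35, 36, 43, 44, 47, 48, 49, 50, 53, 54, 61, 62, 64, 65, 66, 70, 72, 73, 75, 79, 81, 85, 86, 88, 89, 91, 93, 94, 95, 96}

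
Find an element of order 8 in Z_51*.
2 has order 8 mod 51 since 2^{8} ≡ 1 (mod 51) and no smaller power works.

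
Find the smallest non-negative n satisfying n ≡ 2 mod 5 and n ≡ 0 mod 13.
M = 5 × 13 = 65. M₁ = 13, y₁ ≡ 2 mod 5. M₂ = 5, y₂ ≡ 8 mod 13. n = 2×13×2 + 0×5×8 ≡ 52 mod 65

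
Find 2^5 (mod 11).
By repeated squaring (mod 11): 2^{1}≡2, 2^{2}≡4, 2^{4}≡5. Then 2^{5} = 2^{4+1} ≡ 5 × 2 ≡ 10 (mod 11)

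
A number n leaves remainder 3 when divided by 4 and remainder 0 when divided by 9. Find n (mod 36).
M = 4 × 9 = 36. M₁ = 9, y₁ ≡ 1 (mod 4). M₂ = 4, y₂ ≡ 7 (mod 9). n = 3×9×1 + 0×4×7 ≡ 27 (mod 36)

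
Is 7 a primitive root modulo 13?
ord_13(7) divides 12. For each prime q|12: 7^{6}≡12, 7^{4}≡9, none ≡ 1. So 7 has order 12 and is a primitive root mod 13.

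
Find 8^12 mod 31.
By repeated squaring mod 31: 8^{1}≡8, 8^{2}≡2, 8^{4}≡4, 8^{8}≡16. Then 8^{12} = 8^{8+4} ≡ 16 × 4 ≡ 2 mod 31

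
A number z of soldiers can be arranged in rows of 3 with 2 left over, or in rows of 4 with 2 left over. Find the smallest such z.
M = 3 × 4 = 12. M₁ = 4, y₁ ≡ 1 mod 3. M₂ = 3, y₂ ≡ 3 mod 4. z = 2×4×1 + 2×3×3 ≡ 2 mod 12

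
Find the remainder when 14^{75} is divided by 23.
By Fermat: 14^{22} ≡ 1 (mod 23). 75 = 3×22 + 9. So 14^{75} ≡ 14^{9} ≡ 21 (mod 23)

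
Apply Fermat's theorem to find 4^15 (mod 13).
By Fermat: 4^{12} ≡ 1 (mod 13). So 4^{15} = 4^{12} · 4^{3} ≡ 4^{3} ≡ 12 (mod 13)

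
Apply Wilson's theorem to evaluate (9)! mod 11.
(10)! = (9)! × (10) ≡ -1 (mod 11). So (9)! ≡ -1 × (10)^(-1) ≡ (-1)×(-1) = 1 (mod 11)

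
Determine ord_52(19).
Powers of 19 mod 52: 19^1≡19, 19^2≡49, 19^3≡47, 19^4≡9, 19^5≡15, 19^6≡25, 19^7≡7, 19^8≡29, 19^9≡31, 19^10≡17, 19^11≡11, 19^12≡1. ord_52(19) = 12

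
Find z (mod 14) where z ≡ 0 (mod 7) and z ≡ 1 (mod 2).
M = 7 × 2 = 14. M₁ = 2, y₁ ≡ 4 (mod 7). M₂ = 7, y₂ ≡ 1 (mod 2). z = 0×2×4 + 1×7×1 ≡ 7 (mod 14)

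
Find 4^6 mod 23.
By repeated squaring mod 23: 4^{1}≡4, 4^{2}≡16, 4^{4}≡3. Then 4^{6} = 4^{4+2} ≡ 3 × 16 ≡ 2 mod 23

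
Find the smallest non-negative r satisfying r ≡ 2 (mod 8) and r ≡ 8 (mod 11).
M = 8 × 11 = 88. M₁ = 11, y₁ ≡ 3 (mod 8). M₂ = 8, y₂ ≡ 7 (mod 11). r = 2×11×3 + 8×8×7 ≡ 74 (mod 88)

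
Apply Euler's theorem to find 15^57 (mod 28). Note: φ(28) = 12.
By Euler: 15^{12} ≡ 1 (mod 28) since gcd(15, 28) = 1. 57 = 4×12 + 9. So 15^{57} ≡ 15^{9} ≡ 15 (mod 28)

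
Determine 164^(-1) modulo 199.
Since 199 is prime, by Fermat 164^(-1) ≡ 164^{197} ≡ 108 (mod 199). Verify: 164 × 108 = 17712 ≡ 1 (mod 199)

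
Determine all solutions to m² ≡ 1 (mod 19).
The square roots of 1 mod 19 are 1 and 18. Verify: 1² = 1 ≡ 1 (mod 19)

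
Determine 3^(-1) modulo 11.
Since 11 is prime, by Fermat 3^(-1) ≡ 3^{9} ≡ 4 mod 11. Verify: 3 × 4 = 12 ≡ 1 mod 11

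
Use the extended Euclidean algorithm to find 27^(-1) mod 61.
Extended GCD: 27(-9) + 61(4) = 1. So 27^(-1) ≡ -9 ≡ 52 (mod 61). Verify: 27 × 52 = 1404 ≡ 1 (mod 61)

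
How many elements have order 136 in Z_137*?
There are φ(137-1) = φ(136) = 64 primitive roots modulo 137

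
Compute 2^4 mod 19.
2^{4} = 16 ≡ 16 mod 19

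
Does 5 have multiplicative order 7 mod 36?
Powers of 5 mod 36: 5^1≡5, 5^2≡25, 5^3≡17, 5^4≡13, 5^5≡29, 5^6≡1. Already 5^6≡1, so the order is 6 < 7. No, the actual order is 6.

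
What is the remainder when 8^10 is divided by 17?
By repeated squaring (mod 17): 8^{1}≡8, 8^{2}≡13, 8^{4}≡16, 8^{8}≡1. Then 8^{10} = 8^{8+2} ≡ 1 × 13 ≡ 13 (mod 17)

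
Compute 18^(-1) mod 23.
Since 23 is prime, by Fermat 18^(-1) ≡ 18^{21} ≡ 9 mod 23. Verify: 18 × 9 = 162 ≡ 1 mod 23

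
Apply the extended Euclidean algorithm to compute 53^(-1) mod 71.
Extended GCD: 53(-4) + 71(3) = 1. So 53^(-1) ≡ -4 ≡ 67 (mod 71). Verify: 53 × 67 = 3551 ≡ 1 (mod 71)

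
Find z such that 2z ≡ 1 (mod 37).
Since 37 is prime, by Fermat 2^(-1) ≡ 2^{35} ≡ 19 (mod 37). Verify: 2 × 19 = 38 ≡ 1 (mod 37)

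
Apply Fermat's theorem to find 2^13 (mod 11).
By Fermat: 2^{10} ≡ 1 (mod 11). So 2^{13} = 2^{10} · 2^{3} ≡ 2^{3} ≡ 8 (mod 11)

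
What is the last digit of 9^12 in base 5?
Using Fermat: 9^{4} ≡ 1 (mod 5). 12 ≡ 0 (mod 4). So 9^{12} ≡ 9^{0} ≡ 1 (mod 5)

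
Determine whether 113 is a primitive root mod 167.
ord_167(113) divides 166. For each prime q|166: 113^{83}≡166, 113^{2}≡77, none ≡ 1. So 113 has order 166 and is a primitive root mod 167.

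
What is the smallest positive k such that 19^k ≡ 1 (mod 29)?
Powers of 19 mod 29: 19^1≡19, 19^2≡13, 19^3≡15, 19^4≡24, 19^5≡21, 19^6≡22, 19^7≡12, 19^8≡25, 19^9≡11, 19^10≡6, 19^11≡27, 19^12≡20, 19^13≡3, 19^14≡28, 19^15≡10, 19^16≡16, 19^17≡14, 19^18≡5, 19^19≡8, 19^20≡7, 19^21≡17, 19^22≡4, 19^23≡18, 19^24≡23, 19^25≡2, 19^26≡9, 19^27≡26, 19^28≡1. ord_29(19) = 28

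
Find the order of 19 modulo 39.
Powers of 19 mod 39: 19^1≡19, 19^2≡10, 19^3≡34, 19^4≡22, 19^5≡28, 19^6≡25, 19^7≡7, 19^8≡16, 19^9≡31, 19^10≡4, 19^11≡37, 19^12≡1. So the order of 19 is 12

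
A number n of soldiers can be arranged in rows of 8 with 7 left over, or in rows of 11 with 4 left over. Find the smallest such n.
M = 8 × 11 = 88. M₁ = 11, y₁ ≡ 3 (mod 8). M₂ = 8, y₂ ≡ 7 (mod 11). n = 7×11×3 + 4×8×7 ≡ 15 (mod 88)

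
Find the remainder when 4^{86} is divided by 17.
By Fermat: 4^{16} ≡ 1 (mod 17). 86 = 5×16 + 6. So 4^{86} ≡ 4^{6} ≡ 16 (mod 17)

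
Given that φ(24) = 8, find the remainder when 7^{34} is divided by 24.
By Euler: 7^{8} ≡ 1 mod 24 since gcd(7, 24) = 1. 34 = 4×8 + 2. So 7^{34} ≡ 7^{2} ≡ 1 mod 24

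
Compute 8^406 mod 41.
Using Fermat: 8^{40} ≡ 1 (mod 41). 406 ≡ 6 (mod 40). So 8^{406} ≡ 8^{6} ≡ 31 (mod 41)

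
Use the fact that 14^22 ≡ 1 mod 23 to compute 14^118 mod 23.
By Fermat: 14^{22} ≡ 1 mod 23. 118 = 5×22 + 8. So 14^{118} ≡ 14^{8} ≡ 13 mod 23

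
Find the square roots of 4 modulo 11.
The square roots of 4 mod 11 are 9 and 2. Verify: 9² = 81 ≡ 4 (mod 11)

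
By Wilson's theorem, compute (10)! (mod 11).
By Wilson's theorem, (10)! ≡ -1 ≡ 10 (mod 11)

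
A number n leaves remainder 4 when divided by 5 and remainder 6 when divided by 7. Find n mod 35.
M = 5 × 7 = 35. M₁ = 7, y₁ ≡ 3 mod 5. M₂ = 5, y₂ ≡ 3 mod 7. n = 4×7×3 + 6×5×3 ≡ 34 mod 35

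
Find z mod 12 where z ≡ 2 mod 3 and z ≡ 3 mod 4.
M = 3 × 4 = 12. M₁ = 4, y₁ ≡ 1 mod 3. M₂ = 3, y₂ ≡ 3 mod 4. z = 2×4×1 + 3×3×3 ≡ 11 mod 12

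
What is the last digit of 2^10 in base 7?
Using Fermat: 2^{6} ≡ 1 mod 7. 10 ≡ 4 mod 6. So 2^{10} ≡ 2^{4} ≡ 2 mod 7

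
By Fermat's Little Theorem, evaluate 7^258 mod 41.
By Fermat: 7^{40} ≡ 1 mod 41. 258 ≡ 18 mod 40. So 7^{258} ≡ 7^{18} ≡ 5 mod 41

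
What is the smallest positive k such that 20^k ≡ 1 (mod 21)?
Powers of 20 mod 21: 20^1≡20, 20^2≡1. ord_21(20) = 2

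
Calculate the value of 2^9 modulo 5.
Using Fermat: 2^{4} ≡ 1 (mod 5). 9 ≡ 1 (mod 4). So 2^{9} ≡ 2^{1} ≡ 2 (mod 5)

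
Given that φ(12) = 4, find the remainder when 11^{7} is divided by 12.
By Euler: 11^{4} ≡ 1 mod 12 since gcd(11, 12) = 1. 7 = 1×4 + 3. So 11^{7} ≡ 11^{3} ≡ 11 mod 12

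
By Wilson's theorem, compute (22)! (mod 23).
By Wilson's theorem, (22)! ≡ -1 ≡ 22 (mod 23)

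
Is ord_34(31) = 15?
Powers of 31 mod 34: 31^1≡31, 31^2≡9, 31^3≡7, 31^4≡13, 31^5≡29, 31^6≡15, 31^7≡23, 31^8≡33, 31^9≡3, 31^10≡25, 31^11≡27, 31^12≡21, 31^13≡5, 31^14≡19, 31^15≡11, 31^16≡1. 31^15≡11≢1, so ord ≠ 15. No, the actual order is 16.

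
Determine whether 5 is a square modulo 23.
By Euler's criterion: 5^{11} ≡ 22 mod 23. Since this equals -1 (≡ 22), 5 is not a QR.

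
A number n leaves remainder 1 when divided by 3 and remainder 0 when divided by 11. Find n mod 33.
M = 3 × 11 = 33. M₁ = 11, y₁ ≡ 2 mod 3. M₂ = 3, y₂ ≡ 4 mod 11. n = 1×11×2 + 0×3×4 ≡ 22 mod 33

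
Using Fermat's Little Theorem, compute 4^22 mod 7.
By Fermat: 4^{6} ≡ 1 mod 7. 22 = 3×6 + 4. So 4^{22} ≡ 4^{4} ≡ 4 mod 7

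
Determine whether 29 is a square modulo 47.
By Euler's criterion: 29^{23} ≡ 46 (mod 47). Since this equals -1 (≡ 46), 29 is not a QR.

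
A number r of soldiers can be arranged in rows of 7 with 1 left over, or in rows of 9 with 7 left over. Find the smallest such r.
M = 7 × 9 = 63. M₁ = 9, y₁ ≡ 4 mod 7. M₂ = 7, y₂ ≡ 4 mod 9. r = 1×9×4 + 7×7×4 ≡ 43 mod 63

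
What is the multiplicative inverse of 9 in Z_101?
Since 101 is prime, by Fermat 9^(-1) ≡ 9^{99} ≡ 45 mod 101. Verify: 9 × 45 = 405 ≡ 1 mod 101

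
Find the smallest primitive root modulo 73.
g = 5. For each prime q|72: 5^{36}≡72, 5^{24}≡8, none ≡ 1, so ord_73(5) = 72 and 5 is a primitive root.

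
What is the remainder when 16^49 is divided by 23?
Using Fermat: 16^{22} ≡ 1 (mod 23). 49 ≡ 5 (mod 22). So 16^{49} ≡ 16^{5} ≡ 6 (mod 23)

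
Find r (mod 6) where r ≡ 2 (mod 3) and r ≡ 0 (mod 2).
M = 3 × 2 = 6. M₁ = 2, y₁ ≡ 2 (mod 3). M₂ = 3, y₂ ≡ 1 (mod 2). r = 2×2×2 + 0×3×1 ≡ 2 (mod 6)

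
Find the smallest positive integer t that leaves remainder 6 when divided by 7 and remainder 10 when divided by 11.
M = 7 × 11 = 77. M₁ = 11, y₁ ≡ 2 (mod 7). M₂ = 7, y₂ ≡ 8 (mod 11). t = 6×11×2 + 10×7×8 ≡ 76 (mod 77)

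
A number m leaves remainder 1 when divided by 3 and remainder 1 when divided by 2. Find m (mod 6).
M = 3 × 2 = 6. M₁ = 2, y₁ ≡ 2 (mod 3). M₂ = 3, y₂ ≡ 1 (mod 2). m = 1×2×2 + 1×3×1 ≡ 1 (mod 6)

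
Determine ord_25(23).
Powers of 23 mod 25: 23^1≡23, 23^2≡4, 23^3≡17, 23^4≡16, 23^5≡18, 23^6≡14, 23^7≡22, 23^8≡6, 23^9≡13, 23^10≡24, 23^11≡2, 23^12≡21, 23^13≡8, 23^14≡9, 23^15≡7, 23^16≡11, 23^17≡3, 23^18≡19, 23^19≡12, 23^20≡1. ord_25(23) = 20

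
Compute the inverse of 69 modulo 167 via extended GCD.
Extended GCD: 69(46) + 167(-19) = 1. So 69^(-1) ≡ 46 (mod 167). Verify: 69 × 46 = 3174 ≡ 1 (mod 167)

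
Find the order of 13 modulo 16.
Powers of 13 mod 16: 13^1≡13, 13^2≡9, 13^3≡5, 13^4≡1. So the order of 13 is 4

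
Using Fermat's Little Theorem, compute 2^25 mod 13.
By Fermat: 2^{12} ≡ 1 mod 13. 25 = 2×12 + 1. So 2^{25} ≡ 2^{1} ≡ 2 mod 13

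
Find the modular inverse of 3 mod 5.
Since 5 is prime, by Fermat 3^(-1) ≡ 3^{3} ≡ 2 mod 5. Verify: 3 × 2 = 6 ≡ 1 mod 5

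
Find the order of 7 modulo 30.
Powers of 7 mod 30: 7^1≡7, 7^2≡19, 7^3≡13, 7^4≡1. ord_30(7) = 4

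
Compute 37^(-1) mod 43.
Since 43 is prime, by Fermat 37^(-1) ≡ 37^{41} ≡ 7 mod 43. Verify: 37 × 7 = 259 ≡ 1 mod 43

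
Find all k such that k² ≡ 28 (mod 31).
The square roots of 28 mod 31 are 20 and 11. Verify: 20² = 400 ≡ 28 (mod 31)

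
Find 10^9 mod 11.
By repeated squaring mod 11: 10^{1}≡10, 10^{2}≡1, 10^{4}≡1, 10^{8}≡1. Then 10^{9} = 10^{8+1} ≡ 1 × 10 ≡ 10 mod 11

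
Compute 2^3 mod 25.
2^{3} = 8 ≡ 8 mod 25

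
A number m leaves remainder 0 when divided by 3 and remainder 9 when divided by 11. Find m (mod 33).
M = 3 × 11 = 33. M₁ = 11, y₁ ≡ 2 (mod 3). M₂ = 3, y₂ ≡ 4 (mod 11). m = 0×11×2 + 9×3×4 ≡ 9 (mod 33)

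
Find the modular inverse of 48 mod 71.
Since 71 is prime, by Fermat 48^(-1) ≡ 48^{69} ≡ 37 mod 71. Verify: 48 × 37 = 1776 ≡ 1 mod 71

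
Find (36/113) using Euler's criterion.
(36/113) = 36^{56} mod 113 = 1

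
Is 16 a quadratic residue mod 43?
By Euler's criterion: 16^{21} ≡ 1 (mod 43). Since this equals 1, 16 is a QR.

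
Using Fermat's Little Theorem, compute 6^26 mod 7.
By Fermat: 6^{6} ≡ 1 mod 7. 26 = 4×6 + 2. So 6^{26} ≡ 6^{2} ≡ 1 mod 7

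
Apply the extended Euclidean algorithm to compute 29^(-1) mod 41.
Extended GCD: 29(17) + 41(-12) = 1. So 29^(-1) ≡ 17 mod 41. Verify: 29 × 17 = 493 ≡ 1 mod 41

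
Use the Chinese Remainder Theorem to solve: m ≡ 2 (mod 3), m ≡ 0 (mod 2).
M = 3 × 2 = 6. M₁ = 2, y₁ ≡ 2 (mod 3). M₂ = 3, y₂ ≡ 1 (mod 2). m = 2×2×2 + 0×3×1 ≡ 2 (mod 6)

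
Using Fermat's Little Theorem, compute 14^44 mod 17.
By Fermat: 14^{16} ≡ 1 mod 17. 44 = 2×16 + 12. So 14^{44} ≡ 14^{12} ≡ 4 mod 17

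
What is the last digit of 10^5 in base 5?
By repeated squaring (mod 5): 10^{1}≡0, 10^{2}≡0, 10^{4}≡0. Then 10^{5} = 10^{4+1} ≡ 0 × 0 ≡ 0 (mod 5)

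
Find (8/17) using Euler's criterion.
(8/17) = 8^{8} mod 17 = 1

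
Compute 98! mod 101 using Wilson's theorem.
(100)! = (98)! × (99) × (100) ≡ -1 mod 101. So (98)! ≡ -1 × [(100)(99)]^(-1) ≡ 50 mod 101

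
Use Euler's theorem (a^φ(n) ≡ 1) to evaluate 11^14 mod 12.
By Euler: 11^{4} ≡ 1 (mod 12) since gcd(11, 12) = 1. 14 = 3×4 + 2. So 11^{14} ≡ 11^{2} ≡ 1 (mod 12)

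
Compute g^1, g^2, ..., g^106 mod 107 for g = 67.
67^1, 67^2, ..., 67^{106} mod 107: [67, 102, 93, 25, 70, 89, 78, 90, 38, 85, 24, 3, 94, 92, 65, 75, 103, 53, 20, 56, 7, 41, 72, 9, 68, 62, 88, 11, 95, 52, 60, 61, 21, 16, 2, 27, 97, 79, 50, 33, 71, 49, 73, 76, 63, 48, 6, 81, 77, 23, 43, 99, 106, 40, 5, 14, 82, 37, 18, 29, 17, 69, 22, 83, 104, 13, 15, 42, 32, 4, 54, 87, 51, 100, 66, 35, 98, 39, 45, 19, 96, 12, 55, 47, 46, 86, 91, 105, 80, 10, 28, 57, 74, 36, 58, 34, 31, 44, 59, 101, 26, 30, 84, 64, 8, 1]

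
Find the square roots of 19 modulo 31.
The square roots of 19 mod 31 are 9 and 22. Verify: 9² = 81 ≡ 19 (mod 31)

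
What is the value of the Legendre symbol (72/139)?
(72/139) = 72^{69} mod 139 = -1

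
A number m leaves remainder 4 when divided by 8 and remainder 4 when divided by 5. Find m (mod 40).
M = 8 × 5 = 40. M₁ = 5, y₁ ≡ 5 (mod 8). M₂ = 8, y₂ ≡ 2 (mod 5). m = 4×5×5 + 4×8×2 ≡ 4 (mod 40)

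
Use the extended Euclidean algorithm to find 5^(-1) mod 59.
Extended GCD: 5(12) + 59(-1) = 1. So 5^(-1) ≡ 12 (mod 59). Verify: 5 × 12 = 60 ≡ 1 (mod 59)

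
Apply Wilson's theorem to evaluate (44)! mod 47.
(46)! = (44)! × (45) × (46) ≡ -1 (mod 47). So (44)! ≡ -1 × [(46)(45)]^(-1) ≡ 23 (mod 47)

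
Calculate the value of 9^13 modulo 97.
By repeated squaring (mod 97): 9^{1}≡9, 9^{2}≡81, 9^{4}≡62, 9^{8}≡61. Then 9^{13} = 9^{8+4+1} ≡ 61 × 62 × 9 ≡ 88 (mod 97)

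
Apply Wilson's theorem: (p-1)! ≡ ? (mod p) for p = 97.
By Wilson's theorem, (96)! ≡ -1 ≡ 96 (mod 97)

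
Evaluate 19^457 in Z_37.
Using Fermat: 19^{36} ≡ 1 (mod 37). 457 ≡ 25 (mod 36). So 19^{457} ≡ 19^{25} ≡ 13 (mod 37)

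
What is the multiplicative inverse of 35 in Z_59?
Since 59 is prime, by Fermat 35^(-1) ≡ 35^{57} ≡ 27 mod 59. Verify: 35 × 27 = 945 ≡ 1 mod 59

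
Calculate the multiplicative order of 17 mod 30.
Powers of 17 mod 30: 17^1≡17, 17^2≡19, 17^3≡23, 17^4≡1. ord_30(17) = 4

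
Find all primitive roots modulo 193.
There are φ(192) = 64 primitive roots mod 193: {5, 10, 15, 17, 19, 22, 26, 30, 34, 37, 38, 40, 41, 44, 45, 47, 51, 52, 53, 57, 58, 61, 66, 70, 73, 77, 78, 79, 80, 82, 90, 91, 102, 103, 111, 113, 114, 115, 116, 120, 123, 127, 132, 135, 136, 140, 141, 142, 146, 148, 149, 152, 153, 155, 156, 159, 163, 167, 171, 174, 176, 178, 183, 188}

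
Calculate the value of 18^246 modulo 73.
Using Fermat: 18^{72} ≡ 1 mod 73. 246 ≡ 30 mod 72. So 18^{246} ≡ 18^{30} ≡ 8 mod 73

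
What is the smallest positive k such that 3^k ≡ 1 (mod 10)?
Powers of 3 mod 10: 3^1≡3, 3^2≡9, 3^3≡7, 3^4≡1. Order = 4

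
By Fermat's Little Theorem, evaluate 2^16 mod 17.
By Fermat's Little Theorem, 2^{16} ≡ 1 mod 17 since 17 is prime and gcd(2, 17) = 1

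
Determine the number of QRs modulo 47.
The squaring map on Z_47* is 2-to-1, so there are (46)/2 = 23 QRs.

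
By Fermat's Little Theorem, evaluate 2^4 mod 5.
By Fermat's Little Theorem, 2^{4} ≡ 1 (mod 5) since 5 is prime and gcd(2, 5) = 1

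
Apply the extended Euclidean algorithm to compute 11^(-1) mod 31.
Extended GCD: 11(-14) + 31(5) = 1. So 11^(-1) ≡ -14 ≡ 17 (mod 31). Verify: 11 × 17 = 187 ≡ 1 (mod 31)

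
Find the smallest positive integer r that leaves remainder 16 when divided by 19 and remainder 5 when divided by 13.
M = 19 × 13 = 247. M₁ = 13, y₁ ≡ 3 mod 19. M₂ = 19, y₂ ≡ 11 mod 13. r = 16×13×3 + 5×19×11 ≡ 187 mod 247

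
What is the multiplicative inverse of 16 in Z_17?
Since 17 is prime, by Fermat 16^(-1) ≡ 16^{15} ≡ 16 mod 17. Verify: 16 × 16 = 256 ≡ 1 mod 17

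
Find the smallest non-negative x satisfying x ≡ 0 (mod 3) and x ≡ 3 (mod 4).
M = 3 × 4 = 12. M₁ = 4, y₁ ≡ 1 (mod 3). M₂ = 3, y₂ ≡ 3 (mod 4). x = 0×4×1 + 3×3×3 ≡ 3 (mod 12)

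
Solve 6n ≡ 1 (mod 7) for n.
Since 7 is prime, by Fermat 6^(-1) ≡ 6^{5} ≡ 6 (mod 7). Verify: 6 × 6 = 36 ≡ 1 (mod 7)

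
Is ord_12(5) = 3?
Powers of 5 mod 12: 5^1≡5, 5^2≡1. Already 5^2≡1, so the order is 2 < 3. No, the actual order is 2.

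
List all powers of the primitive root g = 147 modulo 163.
147^1, 147^2, ..., 147^{162} mod 163: [147, 93, 142, 10, 3, 115, 116, 100, 30, 9, 19, 22, 137, 90, 27, 57, 66, 85, 107, 81, 8, 35, 92, 158, 80, 24, 105, 113, 148, 77, 72, 152, 13, 118, 68, 53, 130, 39, 28, 41, 159, 64, 117, 84, 123, 151, 29, 25, 89, 43, 127, 87, 75, 104, 129, 55, 98, 62, 149, 61, 2, 131, 23, 121, 20, 6, 67, 69, 37, 60, 18, 38, 44, 111, 17, 54, 114, 132, 7, 51, 162, 16, 70, 21, 153, 160, 48, 47, 63, 133, 154, 144, 141, 26, 73, 136, 106, 97, 78, 56, 82, 155, 128, 71, 5, 83, 139, 58, 50, 15, 86, 91, 11, 150, 45, 95, 110, 33, 124, 135, 122, 4, 99, 46, 79, 40, 12, 134, 138, 74, 120, 36, 76, 88, 59, 34, 108, 65, 101, 14, 102, 161, 32, 140, 42, 143, 157, 96, 94, 126, 103, 145, 125, 119, 52, 146, 109, 49, 31, 156, 112, 1]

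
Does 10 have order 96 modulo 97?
ord_97(10) divides 96. For each prime q|96: 10^{48}≡96, 10^{32}≡61, none ≡ 1. So 10 has order 96 and is a primitive root mod 97.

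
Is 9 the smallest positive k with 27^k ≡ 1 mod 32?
Powers of 27 mod 32: 27^1≡27, 27^2≡25, 27^3≡3, 27^4≡17, 27^5≡11, 27^6≡9, 27^7≡19, 27^8≡1. Already 27^8≡1, so the order is 8 < 9. No, the actual order is 8.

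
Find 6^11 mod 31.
By repeated squaring mod 31: 6^{1}≡6, 6^{2}≡5, 6^{4}≡25, 6^{8}≡5. Then 6^{11} = 6^{8+2+1} ≡ 5 × 5 × 6 ≡ 26 mod 31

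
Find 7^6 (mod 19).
By repeated squaring (mod 19): 7^{1}≡7, 7^{2}≡11, 7^{4}≡7. Then 7^{6} = 7^{4+2} ≡ 7 × 11 ≡ 1 (mod 19)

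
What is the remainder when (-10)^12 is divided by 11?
Using Fermat: (-10)^{10} ≡ 1 mod 11. 12 ≡ 2 mod 10. So (-10)^{12} ≡ (-10)^{2} ≡ 1 mod 11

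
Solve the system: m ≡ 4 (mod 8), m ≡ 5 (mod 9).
M = 8 × 9 = 72. M₁ = 9, y₁ ≡ 1 (mod 8). M₂ = 8, y₂ ≡ 8 (mod 9). m = 4×9×1 + 5×8×8 ≡ 68 (mod 72)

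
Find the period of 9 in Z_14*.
Powers of 9 mod 14: 9^1≡9, 9^2≡11, 9^3≡1. So the order of 9 is 3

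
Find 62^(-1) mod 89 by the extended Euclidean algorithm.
Extended GCD: 62(-33) + 89(23) = 1. So 62^(-1) ≡ -33 ≡ 56 mod 89. Verify: 62 × 56 = 3472 ≡ 1 mod 89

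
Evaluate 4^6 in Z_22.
By repeated squaring mod 22: 4^{1}≡4, 4^{2}≡16, 4^{4}≡14. Then 4^{6} = 4^{4+2} ≡ 14 × 16 ≡ 4 mod 22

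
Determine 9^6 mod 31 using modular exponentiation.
By repeated squaring mod 31: 9^{1}≡9, 9^{2}≡19, 9^{4}≡20. Then 9^{6} = 9^{4+2} ≡ 20 × 19 ≡ 8 mod 31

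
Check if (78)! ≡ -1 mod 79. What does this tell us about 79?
(78)! mod 79 = 78. Since this equals -1 mod 79, Wilson confirms 79 is prime.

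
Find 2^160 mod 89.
Using Fermat: 2^{88} ≡ 1 mod 89. 160 ≡ 72 mod 88. So 2^{160} ≡ 2^{72} ≡ 64 mod 89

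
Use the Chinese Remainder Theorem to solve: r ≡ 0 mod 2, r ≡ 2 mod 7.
M = 2 × 7 = 14. M₁ = 7, y₁ ≡ 1 mod 2. M₂ = 2, y₂ ≡ 4 mod 7. r = 0×7×1 + 2×2×4 ≡ 2 mod 14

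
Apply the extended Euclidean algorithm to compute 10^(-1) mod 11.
Extended GCD: 10(-1) + 11(1) = 1. So 10^(-1) ≡ -1 ≡ 10 mod 11. Verify: 10 × 10 = 100 ≡ 1 mod 11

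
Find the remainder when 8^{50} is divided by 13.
By Fermat: 8^{12} ≡ 1 mod 13. 50 = 4×12 + 2. So 8^{50} ≡ 8^{2} ≡ 12 mod 13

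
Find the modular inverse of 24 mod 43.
Since 43 is prime, by Fermat 24^(-1) ≡ 24^{41} ≡ 9 (mod 43). Verify: 24 × 9 = 216 ≡ 1 (mod 43)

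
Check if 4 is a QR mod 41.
By Euler's criterion: 4^{20} ≡ 1 mod 41. Since this equals 1, 4 is a QR.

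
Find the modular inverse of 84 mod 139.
Since 139 is prime, by Fermat 84^(-1) ≡ 84^{137} ≡ 48 (mod 139). Verify: 84 × 48 = 4032 ≡ 1 (mod 139)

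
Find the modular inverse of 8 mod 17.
Since 17 is prime, by Fermat 8^(-1) ≡ 8^{15} ≡ 15 (mod 17). Verify: 8 × 15 = 120 ≡ 1 (mod 17)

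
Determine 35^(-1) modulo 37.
Since 37 is prime, by Fermat 35^(-1) ≡ 35^{35} ≡ 18 mod 37. Verify: 35 × 18 = 630 ≡ 1 mod 37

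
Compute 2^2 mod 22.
2^{2} = 4 ≡ 4 (mod 22)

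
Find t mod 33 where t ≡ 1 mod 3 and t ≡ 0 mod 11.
M = 3 × 11 = 33. M₁ = 11, y₁ ≡ 2 mod 3. M₂ = 3, y₂ ≡ 4 mod 11. t = 1×11×2 + 0×3×4 ≡ 22 mod 33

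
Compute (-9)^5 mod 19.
By repeated squaring (mod 19): (-9)^{1}≡10, (-9)^{2}≡5, (-9)^{4}≡6. Then (-9)^{5} = (-9)^{4+1} ≡ 6 × 10 ≡ 3 (mod 19)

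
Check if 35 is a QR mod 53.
By Euler's criterion: 35^{26} ≡ 52 mod 53. Since this equals -1 (≡ 52), 35 is not a QR.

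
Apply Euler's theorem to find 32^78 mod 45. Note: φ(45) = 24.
By Euler: 32^{24} ≡ 1 mod 45 since gcd(32, 45) = 1. 78 = 3×24 + 6. So 32^{78} ≡ 32^{6} ≡ 19 mod 45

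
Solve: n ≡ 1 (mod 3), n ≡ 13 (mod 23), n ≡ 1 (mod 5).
M = 3 × 23 × 5 = 345. M₁ = 115, y₁ ≡ 1 (mod 3). M₂ = 15, y₂ ≡ 20 (mod 23). M₃ = 69, y₃ ≡ 4 (mod 5). n = 1×115×1 + 13×15×20 + 1×69×4 ≡ 151 (mod 345)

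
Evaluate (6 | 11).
(6/11) = 6^{5} mod 11 = -1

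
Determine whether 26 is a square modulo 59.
By Euler's criterion: 26^{29} ≡ 1 mod 59. Since this equals 1, 26 is a QR.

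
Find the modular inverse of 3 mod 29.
Since 29 is prime, by Fermat 3^(-1) ≡ 3^{27} ≡ 10 mod 29. Verify: 3 × 10 = 30 ≡ 1 mod 29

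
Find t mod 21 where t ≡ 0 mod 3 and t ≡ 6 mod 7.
M = 3 × 7 = 21. M₁ = 7, y₁ ≡ 1 mod 3. M₂ = 3, y₂ ≡ 5 mod 7. t = 0×7×1 + 6×3×5 ≡ 6 mod 21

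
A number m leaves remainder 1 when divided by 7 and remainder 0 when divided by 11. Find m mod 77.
M = 7 × 11 = 77. M₁ = 11, y₁ ≡ 2 mod 7. M₂ = 7, y₂ ≡ 8 mod 11. m = 1×11×2 + 0×7×8 ≡ 22 mod 77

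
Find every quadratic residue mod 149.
QRs mod 149: {1, 4, 5, 6, 7, 9, 16, 17, 19, 20, 22, 24, 25, 26, 28, 29, 30, 31, 33, 35, 36, 37, 39, 42, 45, 46, 47, 49, 53, 54, 61, 63, 64, 67, 68, 69, 73, 76, 80, 81, 82, 85, 86, 88, 95, 96, 100, 102, 103, 104, 107, 110, 112, 113, 114, 116, 118, 119, 120, 121, 123, 124, 125, 127, 129, 130, 132, 133, 140, 142, 143, 144, 145, 148}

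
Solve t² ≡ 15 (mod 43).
The square roots of 15 mod 43 are 31 and 12. Verify: 31² = 961 ≡ 15 (mod 43)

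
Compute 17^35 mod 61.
By repeated squaring mod 61: 17^{1}≡17, 17^{2}≡45, 17^{4}≡12, 17^{8}≡22, 17^{16}≡57, 17^{32}≡16. Then 17^{35} = 17^{32+2+1} ≡ 16 × 45 × 17 ≡ 40 mod 61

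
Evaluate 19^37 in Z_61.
By repeated squaring mod 61: 19^{1}≡19, 19^{2}≡56, 19^{4}≡25, 19^{8}≡15, 19^{16}≡42, 19^{32}≡56. Then 19^{37} = 19^{32+4+1} ≡ 56 × 25 × 19 ≡ 4 mod 61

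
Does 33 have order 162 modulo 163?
33^{81} ≡ 1 mod 163 and 81 < 162, so ord_163(33) = 81 ≠ 162 and 33 is not a primitive root.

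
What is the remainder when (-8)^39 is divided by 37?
Using Fermat: (-8)^{36} ≡ 1 (mod 37). 39 ≡ 3 (mod 36). So (-8)^{39} ≡ (-8)^{3} ≡ 6 (mod 37)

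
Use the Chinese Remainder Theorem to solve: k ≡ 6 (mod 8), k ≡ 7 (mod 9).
M = 8 × 9 = 72. M₁ = 9, y₁ ≡ 1 (mod 8). M₂ = 8, y₂ ≡ 8 (mod 9). k = 6×9×1 + 7×8×8 ≡ 70 (mod 72)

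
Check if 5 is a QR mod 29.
By Euler's criterion: 5^{14} ≡ 1 mod 29. Since this equals 1, 5 is a QR.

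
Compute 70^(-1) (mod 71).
Since 71 is prime, by Fermat 70^(-1) ≡ 70^{69} ≡ 70 (mod 71). Verify: 70 × 70 = 4900 ≡ 1 (mod 71)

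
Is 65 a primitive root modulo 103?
ord_103(65) divides 102. For each prime q|102: 65^{51}≡102, 65^{34}≡56, 65^{6}≡8, none ≡ 1. So 65 has order 102 and is a primitive root mod 103.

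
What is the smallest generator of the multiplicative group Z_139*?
g = 2. Powers: [2, 4, 8, 16, 32, 64, ...] generates all 138 non-zero residues.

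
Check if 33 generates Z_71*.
ord_71(33) divides 70. For each prime q|70: 33^{35}≡70, 33^{14}≡5, 33^{10}≡45, none ≡ 1. So 33 has order 70 and is a primitive root mod 71.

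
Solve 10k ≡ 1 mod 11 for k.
Since 11 is prime, by Fermat 10^(-1) ≡ 10^{9} ≡ 10 mod 11. Verify: 10 × 10 = 100 ≡ 1 mod 11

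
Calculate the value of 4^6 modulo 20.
By repeated squaring mod 20: 4^{1}≡4, 4^{2}≡16, 4^{4}≡16. Then 4^{6} = 4^{4+2} ≡ 16 × 16 ≡ 16 mod 20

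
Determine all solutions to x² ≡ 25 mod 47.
The square roots of 25 mod 47 are 42 and 5. Verify: 42² = 1764 ≡ 25 mod 47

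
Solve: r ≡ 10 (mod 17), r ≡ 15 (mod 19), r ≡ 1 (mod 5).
M = 17 × 19 × 5 = 1615. M₁ = 95, y₁ ≡ 12 (mod 17). M₂ = 85, y₂ ≡ 17 (mod 19). M₃ = 323, y₃ ≡ 2 (mod 5). r = 10×95×12 + 15×85×17 + 1×323×2 ≡ 1421 (mod 1615)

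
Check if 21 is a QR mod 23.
By Euler's criterion: 21^{11} ≡ 22 mod 23. Since this equals -1 (≡ 22), 21 is not a QR.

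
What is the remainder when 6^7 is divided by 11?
By repeated squaring (mod 11): 6^{1}≡6, 6^{2}≡3, 6^{4}≡9. Then 6^{7} = 6^{4+2+1} ≡ 9 × 3 × 6 ≡ 8 (mod 11)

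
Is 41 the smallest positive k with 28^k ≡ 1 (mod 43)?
Powers of 28 mod 43: 28^1≡28, 28^2≡10, 28^3≡22, 28^4≡14, 28^5≡5, 28^6≡11, 28^7≡7, 28^8≡24, 28^9≡27, 28^10≡25, 28^11≡12, 28^12≡35, 28^13≡34, 28^14≡6, 28^15≡39, 28^16≡17, 28^17≡3, 28^18≡41, 28^19≡30, 28^20≡23, 28^21≡42, 28^22≡15, 28^23≡33, 28^24≡21, 28^25≡29, 28^26≡38, 28^27≡32, 28^28≡36, 28^29≡19, 28^30≡16, 28^31≡18, 28^32≡31, 28^33≡8, 28^34≡9, 28^35≡37, 28^36≡4, 28^37≡26, 28^38≡40, 28^39≡2, 28^40≡13, 28^41≡20, 28^42≡1. 28^41≡20≢1, so ord ≠ 41. No, the actual order is 42.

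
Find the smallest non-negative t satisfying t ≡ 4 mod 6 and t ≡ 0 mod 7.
M = 6 × 7 = 42. M₁ = 7, y₁ ≡ 1 mod 6. M₂ = 6, y₂ ≡ 6 mod 7. t = 4×7×1 + 0×6×6 ≡ 28 mod 42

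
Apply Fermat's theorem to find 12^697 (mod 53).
By Fermat: 12^{52} ≡ 1 (mod 53). 697 ≡ 21 (mod 52). So 12^{697} ≡ 12^{21} ≡ 18 (mod 53)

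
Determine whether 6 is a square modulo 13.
By Euler's criterion: 6^{6} ≡ 12 (mod 13). Since this equals -1 (≡ 12), 6 is not a QR.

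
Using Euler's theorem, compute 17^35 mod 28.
By Euler: 17^{12} ≡ 1 mod 28 since gcd(17, 28) = 1. 35 = 2×12 + 11. So 17^{35} ≡ 17^{11} ≡ 5 mod 28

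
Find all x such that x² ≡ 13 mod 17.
The square roots of 13 mod 17 are 8 and 9. Verify: 8² = 64 ≡ 13 mod 17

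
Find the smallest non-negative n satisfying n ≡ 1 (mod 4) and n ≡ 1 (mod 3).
M = 4 × 3 = 12. M₁ = 3, y₁ ≡ 3 (mod 4). M₂ = 4, y₂ ≡ 1 (mod 3). n = 1×3×3 + 1×4×1 ≡ 1 (mod 12)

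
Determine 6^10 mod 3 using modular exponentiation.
By repeated squaring mod 3: 6^{1}≡0, 6^{2}≡0, 6^{4}≡0, 6^{8}≡0. Then 6^{10} = 6^{8+2} ≡ 0 × 0 ≡ 0 mod 3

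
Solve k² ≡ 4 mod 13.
The square roots of 4 mod 13 are 11 and 2. Verify: 11² = 121 ≡ 4 mod 13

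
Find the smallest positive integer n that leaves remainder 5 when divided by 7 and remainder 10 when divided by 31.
M = 7 × 31 = 217. M₁ = 31, y₁ ≡ 5 (mod 7). M₂ = 7, y₂ ≡ 9 (mod 31). n = 5×31×5 + 10×7×9 ≡ 103 (mod 217)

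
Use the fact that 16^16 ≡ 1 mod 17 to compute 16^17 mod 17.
By Fermat: 16^{16} ≡ 1 mod 17. So 16^{17} = 16^{16} · 16^{1} ≡ 16^{1} ≡ 16 mod 17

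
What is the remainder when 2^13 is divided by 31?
By repeated squaring (mod 31): 2^{1}≡2, 2^{2}≡4, 2^{4}≡16, 2^{8}≡8. Then 2^{13} = 2^{8+4+1} ≡ 8 × 16 × 2 ≡ 8 (mod 31)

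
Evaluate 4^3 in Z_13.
4^{3} = 64 ≡ 12 (mod 13)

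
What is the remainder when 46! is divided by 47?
By Wilson's theorem, (46)! ≡ -1 ≡ 46 mod 47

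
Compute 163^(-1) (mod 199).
Since 199 is prime, by Fermat 163^(-1) ≡ 163^{197} ≡ 105 (mod 199). Verify: 163 × 105 = 17115 ≡ 1 (mod 199)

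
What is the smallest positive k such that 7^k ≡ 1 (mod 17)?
Powers of 7 mod 17: 7^1≡7, 7^2≡15, 7^3≡3, 7^4≡4, 7^5≡11, 7^6≡9, 7^7≡12, 7^8≡16, 7^9≡10, 7^10≡2, 7^11≡14, 7^12≡13, 7^13≡6, 7^14≡8, 7^15≡5, 7^16≡1. So the order of 7 is 16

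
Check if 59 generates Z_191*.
59^{95} ≡ 1 mod 191 and 95 < 190, so ord_191(59) = 95 ≠ 190 and 59 is not a primitive root.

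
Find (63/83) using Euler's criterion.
(63/83) = 63^{41} mod 83 = 1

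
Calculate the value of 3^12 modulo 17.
By repeated squaring mod 17: 3^{1}≡3, 3^{2}≡9, 3^{4}≡13, 3^{8}≡16. Then 3^{12} = 3^{8+4} ≡ 16 × 13 ≡ 4 mod 17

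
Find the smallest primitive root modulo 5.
g = 2. Powers: [2, 4, 3, 1] generates all 4 non-zero residues.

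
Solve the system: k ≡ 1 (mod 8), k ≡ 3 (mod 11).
M = 8 × 11 = 88. M₁ = 11, y₁ ≡ 3 (mod 8). M₂ = 8, y₂ ≡ 7 (mod 11). k = 1×11×3 + 3×8×7 ≡ 25 (mod 88)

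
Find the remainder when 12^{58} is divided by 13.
By Fermat: 12^{12} ≡ 1 mod 13. 58 = 4×12 + 10. So 12^{58} ≡ 12^{10} ≡ 1 mod 13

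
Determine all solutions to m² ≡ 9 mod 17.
The square roots of 9 mod 17 are 14 and 3. Verify: 14² = 196 ≡ 9 mod 17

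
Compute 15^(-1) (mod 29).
Since 29 is prime, by Fermat 15^(-1) ≡ 15^{27} ≡ 2 (mod 29). Verify: 15 × 2 = 30 ≡ 1 (mod 29)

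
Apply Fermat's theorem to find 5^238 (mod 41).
By Fermat: 5^{40} ≡ 1 (mod 41). 238 ≡ 38 (mod 40). So 5^{238} ≡ 5^{38} ≡ 23 (mod 41)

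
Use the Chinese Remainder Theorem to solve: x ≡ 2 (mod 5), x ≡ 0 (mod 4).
M = 5 × 4 = 20. M₁ = 4, y₁ ≡ 4 (mod 5). M₂ = 5, y₂ ≡ 1 (mod 4). x = 2×4×4 + 0×5×1 ≡ 12 (mod 20)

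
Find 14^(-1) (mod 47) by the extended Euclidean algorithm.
Extended GCD: 14(-10) + 47(3) = 1. So 14^(-1) ≡ -10 ≡ 37 (mod 47). Verify: 14 × 37 = 518 ≡ 1 (mod 47)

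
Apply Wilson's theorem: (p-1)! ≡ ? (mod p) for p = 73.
By Wilson's theorem, (72)! ≡ -1 ≡ 72 (mod 73)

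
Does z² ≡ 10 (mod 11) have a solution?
By Euler's criterion: 10^{5} ≡ 10 (mod 11). Since this equals -1 (≡ 10), 10 is not a QR.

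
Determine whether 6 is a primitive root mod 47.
6^{23} ≡ 1 mod 47 and 23 < 46, so ord_47(6) = 23 ≠ 46 and 6 is not a primitive root.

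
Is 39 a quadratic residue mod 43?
By Euler's criterion: 39^{21} ≡ 42 (mod 43). Since this equals -1 (≡ 42), 39 is not a QR.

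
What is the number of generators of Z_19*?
Number of primitive roots mod 19 = φ(p-1) = φ(18) = 6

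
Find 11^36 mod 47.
By repeated squaring mod 47: 11^{1}≡11, 11^{2}≡27, 11^{4}≡24, 11^{8}≡12, 11^{16}≡3, 11^{32}≡9. Then 11^{36} = 11^{32+4} ≡ 9 × 24 ≡ 28 mod 47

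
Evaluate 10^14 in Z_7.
Using Fermat: 10^{6} ≡ 1 mod 7. 14 ≡ 2 mod 6. So 10^{14} ≡ 10^{2} ≡ 2 mod 7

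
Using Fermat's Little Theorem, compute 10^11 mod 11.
By Fermat: 10^{10} ≡ 1 (mod 11). So 10^{11} = 10^{10} · 10^{1} ≡ 10^{1} ≡ 10 (mod 11)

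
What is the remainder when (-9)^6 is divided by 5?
Using Fermat: (-9)^{4} ≡ 1 mod 5. 6 ≡ 2 mod 4. So (-9)^{6} ≡ (-9)^{2} ≡ 1 mod 5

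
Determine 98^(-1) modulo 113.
Since 113 is prime, by Fermat 98^(-1) ≡ 98^{111} ≡ 15 mod 113. Verify: 98 × 15 = 1470 ≡ 1 mod 113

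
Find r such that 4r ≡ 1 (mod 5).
Since 5 is prime, by Fermat 4^(-1) ≡ 4^{3} ≡ 4 (mod 5). Verify: 4 × 4 = 16 ≡ 1 (mod 5)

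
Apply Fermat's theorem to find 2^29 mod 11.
By Fermat: 2^{10} ≡ 1 mod 11. 29 = 2×10 + 9. So 2^{29} ≡ 2^{9} ≡ 6 mod 11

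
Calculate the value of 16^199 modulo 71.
Using Fermat: 16^{70} ≡ 1 mod 71. 199 ≡ 59 mod 70. So 16^{199} ≡ 16^{59} ≡ 19 mod 71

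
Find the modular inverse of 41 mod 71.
Since 71 is prime, by Fermat 41^(-1) ≡ 41^{69} ≡ 26 (mod 71). Verify: 41 × 26 = 1066 ≡ 1 (mod 71)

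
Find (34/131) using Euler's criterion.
(34/131) = 34^{65} mod 131 = 1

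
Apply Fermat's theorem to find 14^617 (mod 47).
By Fermat: 14^{46} ≡ 1 (mod 47). 617 ≡ 19 (mod 46). So 14^{617} ≡ 14^{19} ≡ 36 (mod 47)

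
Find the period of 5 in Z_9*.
Powers of 5 mod 9: 5^1≡5, 5^2≡7, 5^3≡8, 5^4≡4, 5^5≡2, 5^6≡1. ord_9(5) = 6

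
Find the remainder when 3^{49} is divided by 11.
By Fermat: 3^{10} ≡ 1 (mod 11). 49 = 4×10 + 9. So 3^{49} ≡ 3^{9} ≡ 4 (mod 11)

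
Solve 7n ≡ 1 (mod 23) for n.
Since 23 is prime, by Fermat 7^(-1) ≡ 7^{21} ≡ 10 (mod 23). Verify: 7 × 10 = 70 ≡ 1 (mod 23)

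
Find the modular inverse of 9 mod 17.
Since 17 is prime, by Fermat 9^(-1) ≡ 9^{15} ≡ 2 (mod 17). Verify: 9 × 2 = 18 ≡ 1 (mod 17)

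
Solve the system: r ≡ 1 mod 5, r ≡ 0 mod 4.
M = 5 × 4 = 20. M₁ = 4, y₁ ≡ 4 mod 5. M₂ = 5, y₂ ≡ 1 mod 4. r = 1×4×4 + 0×5×1 ≡ 16 mod 20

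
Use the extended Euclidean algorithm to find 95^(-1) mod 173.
Extended GCD: 95(51) + 173(-28) = 1. So 95^(-1) ≡ 51 mod 173. Verify: 95 × 51 = 4845 ≡ 1 mod 173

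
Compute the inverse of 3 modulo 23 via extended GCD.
Extended GCD: 3(8) + 23(-1) = 1. So 3^(-1) ≡ 8 mod 23. Verify: 3 × 8 = 24 ≡ 1 mod 23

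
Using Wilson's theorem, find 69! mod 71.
(70)! = (69)! × (70) ≡ -1 (mod 71). So (69)! ≡ -1 × (70)^(-1) ≡ (-1)×(-1) = 1 (mod 71)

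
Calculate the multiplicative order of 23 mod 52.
Powers of 23 mod 52: 23^1≡23, 23^2≡9, 23^3≡51, 23^4≡29, 23^5≡43, 23^6≡1. Order = 6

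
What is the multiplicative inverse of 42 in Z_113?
Since 113 is prime, by Fermat 42^(-1) ≡ 42^{111} ≡ 35 (mod 113). Verify: 42 × 35 = 1470 ≡ 1 (mod 113)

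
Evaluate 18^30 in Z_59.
By repeated squaring mod 59: 18^{1}≡18, 18^{2}≡29, 18^{4}≡15, 18^{8}≡48, 18^{16}≡3. Then 18^{30} = 18^{16+8+4+2} ≡ 3 × 48 × 15 × 29 ≡ 41 mod 59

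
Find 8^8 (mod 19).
By repeated squaring (mod 19): 8^{1}≡8, 8^{2}≡7, 8^{4}≡11, 8^{8}≡7. So 8^{8} ≡ 7 (mod 19)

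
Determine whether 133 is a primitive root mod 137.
133^{17} ≡ 1 (mod 137) and 17 < 136, so ord_137(133) = 17 ≠ 136 and 133 is not a primitive root.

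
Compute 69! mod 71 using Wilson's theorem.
(70)! = (69)! × (70) ≡ -1 mod 71. So (69)! ≡ -1 × (70)^(-1) ≡ (-1)×(-1) = 1 mod 71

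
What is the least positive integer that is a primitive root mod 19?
g = 2. Powers: [2, 4, 8, 16, 13, 7, 14, 9, ...] generates all 18 non-zero residues.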